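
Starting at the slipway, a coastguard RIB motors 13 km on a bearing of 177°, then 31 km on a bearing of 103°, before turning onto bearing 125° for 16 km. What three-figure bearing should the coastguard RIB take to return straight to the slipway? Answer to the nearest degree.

Leg 1 (177°, 13 km): east 13 sin 177° = 0.68, north 13 cos 177° = -12.98
Leg 2 (103°, 31 km): east 31 sin 103° = 30.21, north 31 cos 103° = -6.97
Leg 3 (125°, 16 km): east 16 sin 125° = 13.11, north 16 cos 125° = -9.18
Net displacement: 43.99 east, -29.13 north. Direction back to start is (-43.99, 29.13): bearing = atan2(-43.99, 29.13) mod 360° = 303.51° ≈ 304°.

304°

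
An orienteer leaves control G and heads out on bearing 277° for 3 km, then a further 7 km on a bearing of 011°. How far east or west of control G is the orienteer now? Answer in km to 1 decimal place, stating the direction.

Leg 1 (277°, 3 km): east 3 sin 277° = -2.98, north 3 cos 277° = 0.37
Leg 2 (011°, 7 km): east 7 sin 11° = 1.34, north 7 cos 11° = 6.87
Net east component: -1.64 km.

1.6 km west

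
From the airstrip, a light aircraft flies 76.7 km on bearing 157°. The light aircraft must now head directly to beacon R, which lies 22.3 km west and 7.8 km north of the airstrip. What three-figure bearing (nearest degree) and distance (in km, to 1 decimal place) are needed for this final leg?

Leg 1 (157°, 76.7 km): east 76.7 sin 157° = 29.97, north 76.7 cos 157° = -70.60
Current position: (29.97, -70.60). Target: (-22.3, 7.8). Remaining: Δeast = -52.27, Δnorth = 78.40.
Bearing = atan2(-52.27, 78.40) mod 360° = 326.31°; distance = √((-52.27)² + (78.40)²) = 94.229 km.

326°, 94.2 km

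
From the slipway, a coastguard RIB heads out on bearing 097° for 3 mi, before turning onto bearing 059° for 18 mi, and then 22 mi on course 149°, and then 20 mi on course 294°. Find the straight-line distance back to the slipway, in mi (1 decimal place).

Leg 1 (097°, 3 mi): east 3 sin 97° = 2.98, north 3 cos 97° = -0.37
Leg 2 (059°, 18 mi): east 18 sin 59° = 15.43, north 18 cos 59° = 9.27
Leg 3 (149°, 22 mi): east 22 sin 149° = 11.33, north 22 cos 149° = -18.86
Leg 4 (294°, 20 mi): east 20 sin 294° = -18.27, north 20 cos 294° = 8.13
Net: 11.47 east, -1.82 north. Distance = √((11.47)² + (-1.82)²) = 11.610 mi.

11.6 mi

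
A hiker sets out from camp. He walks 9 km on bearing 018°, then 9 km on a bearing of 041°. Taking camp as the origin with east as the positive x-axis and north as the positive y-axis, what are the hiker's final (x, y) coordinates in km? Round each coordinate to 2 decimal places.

(8.69, 15.35)

Leg 1 (018°, 9 km): east 9 sin 18° = 2.78, north 9 cos 18° = 8.56
Leg 2 (041°, 9 km): east 9 sin 41° = 5.90, north 9 cos 41° = 6.79
Summing: 8.69 km east, 15.35 km north → (8.69, 15.35).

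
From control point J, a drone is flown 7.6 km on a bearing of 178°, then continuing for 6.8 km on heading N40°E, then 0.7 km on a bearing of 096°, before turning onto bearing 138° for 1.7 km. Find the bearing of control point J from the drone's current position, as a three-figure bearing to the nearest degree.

300°

Leg 1 (178°, 7.6 km): east 7.6 sin 178° = 0.27, north 7.6 cos 178° = -7.60
Leg 2 (N40°E, 6.8 km): east 6.8 sin 40° = 4.37, north 6.8 cos 40° = 5.21
Leg 3 (096°, 0.7 km): east 0.7 sin 96° = 0.70, north 0.7 cos 96° = -0.07
Leg 4 (138°, 1.7 km): east 1.7 sin 138° = 1.14, north 1.7 cos 138° = -1.26
Net displacement: 6.47 east, -3.72 north. Direction back to start is (-6.47, 3.72): bearing = atan2(-6.47, 3.72) mod 360° = 299.92° ≈ 300°.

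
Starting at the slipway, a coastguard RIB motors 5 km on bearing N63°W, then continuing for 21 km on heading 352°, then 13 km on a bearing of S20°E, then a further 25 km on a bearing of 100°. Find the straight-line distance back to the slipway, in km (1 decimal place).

22.6 km

Leg 1 (N63°W, 5 km): east 5 sin 297° = -4.46, north 5 cos 297° = 2.27
Leg 2 (352°, 21 km): east 21 sin 352° = -2.92, north 21 cos 352° = 20.80
Leg 3 (S20°E, 13 km): east 13 sin 160° = 4.45, north 13 cos 160° = -12.22
Leg 4 (100°, 25 km): east 25 sin 100° = 24.62, north 25 cos 100° = -4.34
Net: 21.69 east, 6.51 north. Distance = √((21.69)² + (6.51)²) = 22.644 km.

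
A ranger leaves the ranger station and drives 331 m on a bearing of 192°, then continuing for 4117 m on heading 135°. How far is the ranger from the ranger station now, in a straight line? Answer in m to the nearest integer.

4306 m

Leg 1 (192°, 331 m): east 331 sin 192° = -68.82, north 331 cos 192° = -323.77
Leg 2 (135°, 4117 m): east 4117 sin 135° = 2911.16, north 4117 cos 135° = -2911.16
Net: 2842.34 east, -3234.93 north. Distance = √((2842.34)² + (-3234.93)²) = 4306.233 m.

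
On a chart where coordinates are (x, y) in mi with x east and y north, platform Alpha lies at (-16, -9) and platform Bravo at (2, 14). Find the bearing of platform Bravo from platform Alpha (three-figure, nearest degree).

038°

Δeast = 2 − -16 = 18.00; Δnorth = 14 − -9 = 23.00.
Bearing = atan2(Δeast, Δnorth) mod 360° = 38.05° ≈ 038°.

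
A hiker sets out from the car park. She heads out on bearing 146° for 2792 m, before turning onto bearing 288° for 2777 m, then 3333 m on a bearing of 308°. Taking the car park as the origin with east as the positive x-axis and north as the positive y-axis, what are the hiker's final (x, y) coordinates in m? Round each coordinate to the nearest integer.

Leg 1 (146°, 2792 m): east 2792 sin 146° = 1561.27, north 2792 cos 146° = -2314.67
Leg 2 (288°, 2777 m): east 2777 sin 288° = -2641.08, north 2777 cos 288° = 858.14
Leg 3 (308°, 3333 m): east 3333 sin 308° = -2626.44, north 3333 cos 308° = 2052.00
Summing: -3706.26 m east, 595.47 m north → (-3706, 595).

(-3706, 595)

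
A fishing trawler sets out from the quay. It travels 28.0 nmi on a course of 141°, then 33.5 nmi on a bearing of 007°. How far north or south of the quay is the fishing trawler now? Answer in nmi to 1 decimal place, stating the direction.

Leg 1 (141°, 28.0 nmi): east 28.0 sin 141° = 17.62, north 28.0 cos 141° = -21.76
Leg 2 (007°, 33.5 nmi): east 33.5 sin 7° = 4.08, north 33.5 cos 7° = 33.25
Net north component: 11.49 nmi.

11.5 nmi north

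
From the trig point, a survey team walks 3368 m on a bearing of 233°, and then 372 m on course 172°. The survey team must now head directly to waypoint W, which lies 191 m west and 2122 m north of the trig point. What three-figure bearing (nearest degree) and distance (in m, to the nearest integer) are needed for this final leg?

028°, 5137 m

Leg 1 (233°, 3368 m): east 3368 sin 233° = -2689.80, north 3368 cos 233° = -2026.91
Leg 2 (172°, 372 m): east 372 sin 172° = 51.77, north 372 cos 172° = -368.38
Current position: (-2638.03, -2395.29). Target: (-191, 2122). Remaining: Δeast = 2447.03, Δnorth = 4517.29.
Bearing = atan2(2447.03, 4517.29) mod 360° = 28.44°; distance = √((2447.03)² + (4517.29)²) = 5137.499 m.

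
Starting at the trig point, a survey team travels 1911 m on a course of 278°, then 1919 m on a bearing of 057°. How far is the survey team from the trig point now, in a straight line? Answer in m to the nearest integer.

Leg 1 (278°, 1911 m): east 1911 sin 278° = -1892.40, north 1911 cos 278° = 265.96
Leg 2 (057°, 1919 m): east 1919 sin 57° = 1609.41, north 1919 cos 57° = 1045.16
Net: -282.99 east, 1311.12 north. Distance = √((-282.99)² + (1311.12)²) = 1341.315 m.

1341 m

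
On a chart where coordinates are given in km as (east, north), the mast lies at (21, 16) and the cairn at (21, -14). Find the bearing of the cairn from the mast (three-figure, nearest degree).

180°

Δeast = 21 − 21 = 0.00; Δnorth = -14 − 16 = -30.00.
Bearing = atan2(Δeast, Δnorth) mod 360° = 180.00° ≈ 180°.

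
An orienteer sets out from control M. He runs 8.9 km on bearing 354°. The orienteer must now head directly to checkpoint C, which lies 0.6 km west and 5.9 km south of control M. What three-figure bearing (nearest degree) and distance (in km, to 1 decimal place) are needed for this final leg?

Leg 1 (354°, 8.9 km): east 8.9 sin 354° = -0.93, north 8.9 cos 354° = 8.85
Current position: (-0.93, 8.85). Target: (-0.6, -5.9). Remaining: Δeast = 0.33, Δnorth = -14.75.
Bearing = atan2(0.33, -14.75) mod 360° = 178.72°; distance = √((0.33)² + (-14.75)²) = 14.755 km.

179°, 14.8 km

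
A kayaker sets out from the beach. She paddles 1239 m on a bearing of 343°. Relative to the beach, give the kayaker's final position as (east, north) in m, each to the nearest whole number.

Leg 1 (343°, 1239 m): east 1239 sin 343° = -362.25, north 1239 cos 343° = 1184.86
Summing: -362.25 m east, 1184.86 m north → (-362, 1185).

(-362, 1185)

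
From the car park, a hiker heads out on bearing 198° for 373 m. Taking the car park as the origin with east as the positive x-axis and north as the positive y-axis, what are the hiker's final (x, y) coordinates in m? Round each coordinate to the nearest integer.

(-115, -355)

Leg 1 (198°, 373 m): east 373 sin 198° = -115.26, north 373 cos 198° = -354.74
Summing: -115.26 m east, -354.74 m north → (-115, -355).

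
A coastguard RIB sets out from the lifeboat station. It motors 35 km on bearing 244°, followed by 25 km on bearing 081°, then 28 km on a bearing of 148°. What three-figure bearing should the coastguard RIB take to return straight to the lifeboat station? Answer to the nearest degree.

347°

Leg 1 (244°, 35 km): east 35 sin 244° = -31.46, north 35 cos 244° = -15.34
Leg 2 (081°, 25 km): east 25 sin 81° = 24.69, north 25 cos 81° = 3.91
Leg 3 (148°, 28 km): east 28 sin 148° = 14.84, north 28 cos 148° = -23.75
Net displacement: 8.07 east, -35.18 north. Direction back to start is (-8.07, 35.18): bearing = atan2(-8.07, 35.18) mod 360° = 347.08° ≈ 347°.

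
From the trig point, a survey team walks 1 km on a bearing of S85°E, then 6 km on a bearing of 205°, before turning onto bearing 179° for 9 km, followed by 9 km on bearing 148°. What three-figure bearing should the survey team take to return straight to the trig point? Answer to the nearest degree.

351°

Leg 1 (S85°E, 1 km): east 1 sin 95° = 1.00, north 1 cos 95° = -0.09
Leg 2 (205°, 6 km): east 6 sin 205° = -2.54, north 6 cos 205° = -5.44
Leg 3 (179°, 9 km): east 9 sin 179° = 0.16, north 9 cos 179° = -9.00
Leg 4 (148°, 9 km): east 9 sin 148° = 4.77, north 9 cos 148° = -7.63
Net displacement: 3.39 east, -22.16 north. Direction back to start is (-3.39, 22.16): bearing = atan2(-3.39, 22.16) mod 360° = 351.31° ≈ 351°.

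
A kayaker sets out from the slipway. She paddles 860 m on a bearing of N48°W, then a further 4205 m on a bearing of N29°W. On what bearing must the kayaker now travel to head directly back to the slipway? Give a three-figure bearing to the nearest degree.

Leg 1 (N48°W, 860 m): east 860 sin 312° = -639.10, north 860 cos 312° = 575.45
Leg 2 (N29°W, 4205 m): east 4205 sin 331° = -2038.62, north 4205 cos 331° = 3677.78
Net displacement: -2677.73 east, 4253.23 north. Direction back to start is (2677.73, -4253.23): bearing = atan2(2677.73, -4253.23) mod 360° = 147.81° ≈ 148°.

148°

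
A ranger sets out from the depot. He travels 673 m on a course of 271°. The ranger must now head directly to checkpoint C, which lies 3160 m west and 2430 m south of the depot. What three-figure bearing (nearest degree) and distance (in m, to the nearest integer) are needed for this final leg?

226°, 3485 m

Leg 1 (271°, 673 m): east 673 sin 271° = -672.90, north 673 cos 271° = 11.75
Current position: (-672.90, 11.75). Target: (-3160, -2430). Remaining: Δeast = -2487.10, Δnorth = -2441.75.
Bearing = atan2(-2487.10, -2441.75) mod 360° = 225.53°; distance = √((-2487.10)² + (-2441.75)²) = 3485.369 m.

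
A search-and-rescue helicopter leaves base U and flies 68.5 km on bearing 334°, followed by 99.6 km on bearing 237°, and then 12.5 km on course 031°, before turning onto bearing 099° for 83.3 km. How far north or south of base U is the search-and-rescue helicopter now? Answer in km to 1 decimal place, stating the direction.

Leg 1 (334°, 68.5 km): east 68.5 sin 334° = -30.03, north 68.5 cos 334° = 61.57
Leg 2 (237°, 99.6 km): east 99.6 sin 237° = -83.53, north 99.6 cos 237° = -54.25
Leg 3 (031°, 12.5 km): east 12.5 sin 31° = 6.44, north 12.5 cos 31° = 10.71
Leg 4 (099°, 83.3 km): east 83.3 sin 99° = 82.27, north 83.3 cos 99° = -13.03
Net north component: 5.00 km.

5.0 km north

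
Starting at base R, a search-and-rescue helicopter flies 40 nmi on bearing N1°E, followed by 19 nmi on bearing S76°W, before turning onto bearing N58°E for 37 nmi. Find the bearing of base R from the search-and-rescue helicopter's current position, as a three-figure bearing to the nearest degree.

Leg 1 (N1°E, 40 nmi): east 40 sin 1° = 0.70, north 40 cos 1° = 39.99
Leg 2 (S76°W, 19 nmi): east 19 sin 256° = -18.44, north 19 cos 256° = -4.60
Leg 3 (N58°E, 37 nmi): east 37 sin 58° = 31.38, north 37 cos 58° = 19.61
Net displacement: 13.64 east, 55.00 north. Direction back to start is (-13.64, -55.00): bearing = atan2(-13.64, -55.00) mod 360° = 193.93° ≈ 194°.

194°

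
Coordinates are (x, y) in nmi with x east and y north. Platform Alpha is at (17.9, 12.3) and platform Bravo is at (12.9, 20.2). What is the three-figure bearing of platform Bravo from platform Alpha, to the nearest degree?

Δeast = 12.9 − 17.9 = -5.00; Δnorth = 20.2 − 12.3 = 7.90.
Bearing = atan2(Δeast, Δnorth) mod 360° = 327.67° ≈ 328°.

328°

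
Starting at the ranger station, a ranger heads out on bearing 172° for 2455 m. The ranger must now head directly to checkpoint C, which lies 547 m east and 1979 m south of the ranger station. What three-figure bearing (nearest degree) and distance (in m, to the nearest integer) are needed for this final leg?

Leg 1 (172°, 2455 m): east 2455 sin 172° = 341.67, north 2455 cos 172° = -2431.11
Current position: (341.67, -2431.11). Target: (547, -1979). Remaining: Δeast = 205.33, Δnorth = 452.11.
Bearing = atan2(205.33, 452.11) mod 360° = 24.43°; distance = √((205.33)² + (452.11)²) = 496.550 m.

024°, 497 m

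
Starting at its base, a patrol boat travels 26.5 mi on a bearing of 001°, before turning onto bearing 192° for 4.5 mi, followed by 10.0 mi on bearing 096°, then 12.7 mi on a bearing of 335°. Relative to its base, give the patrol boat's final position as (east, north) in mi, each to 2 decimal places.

Leg 1 (001°, 26.5 mi): east 26.5 sin 1° = 0.46, north 26.5 cos 1° = 26.50
Leg 2 (192°, 4.5 mi): east 4.5 sin 192° = -0.94, north 4.5 cos 192° = -4.40
Leg 3 (096°, 10.0 mi): east 10.0 sin 96° = 9.95, north 10.0 cos 96° = -1.05
Leg 4 (335°, 12.7 mi): east 12.7 sin 335° = -5.37, north 12.7 cos 335° = 11.51
Summing: 4.10 mi east, 32.56 mi north → (4.10, 32.56).

(4.10, 32.56)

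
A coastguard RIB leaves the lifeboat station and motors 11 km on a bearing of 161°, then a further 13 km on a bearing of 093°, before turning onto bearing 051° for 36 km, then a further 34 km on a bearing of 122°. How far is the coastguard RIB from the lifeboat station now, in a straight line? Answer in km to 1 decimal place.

Leg 1 (161°, 11 km): east 11 sin 161° = 3.58, north 11 cos 161° = -10.40
Leg 2 (093°, 13 km): east 13 sin 93° = 12.98, north 13 cos 93° = -0.68
Leg 3 (051°, 36 km): east 36 sin 51° = 27.98, north 36 cos 51° = 22.66
Leg 4 (122°, 34 km): east 34 sin 122° = 28.83, north 34 cos 122° = -18.02
Net: 73.37 east, -6.44 north. Distance = √((73.37)² + (-6.44)²) = 73.657 km.

73.7 km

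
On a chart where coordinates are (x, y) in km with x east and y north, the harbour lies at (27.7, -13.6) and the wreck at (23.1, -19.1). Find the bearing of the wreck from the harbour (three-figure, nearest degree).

Δeast = 23.1 − 27.7 = -4.60; Δnorth = -19.1 − -13.6 = -5.50.
Bearing = atan2(Δeast, Δnorth) mod 360° = 219.91° ≈ 220°.

220°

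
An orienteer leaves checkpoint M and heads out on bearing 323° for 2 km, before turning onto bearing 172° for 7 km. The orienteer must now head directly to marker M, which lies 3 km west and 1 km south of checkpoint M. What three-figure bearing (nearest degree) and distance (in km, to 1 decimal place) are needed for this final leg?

327°, 5.1 km

Leg 1 (323°, 2 km): east 2 sin 323° = -1.20, north 2 cos 323° = 1.60
Leg 2 (172°, 7 km): east 7 sin 172° = 0.97, north 7 cos 172° = -6.93
Current position: (-0.23, -5.33). Target: (-3, -1). Remaining: Δeast = -2.77, Δnorth = 4.33.
Bearing = atan2(-2.77, 4.33) mod 360° = 327.41°; distance = √((-2.77)² + (4.33)²) = 5.144 km.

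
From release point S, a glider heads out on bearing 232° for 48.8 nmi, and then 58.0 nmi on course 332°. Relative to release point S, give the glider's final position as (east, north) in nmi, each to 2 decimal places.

Leg 1 (232°, 48.8 nmi): east 48.8 sin 232° = -38.45, north 48.8 cos 232° = -30.04
Leg 2 (332°, 58.0 nmi): east 58.0 sin 332° = -27.23, north 58.0 cos 332° = 51.21
Summing: -65.68 nmi east, 21.17 nmi north → (-65.68, 21.17).

(-65.68, 21.17)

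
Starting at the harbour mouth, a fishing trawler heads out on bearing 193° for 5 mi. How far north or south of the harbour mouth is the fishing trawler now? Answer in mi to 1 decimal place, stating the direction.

4.9 mi south

Leg 1 (193°, 5 mi): east 5 sin 193° = -1.12, north 5 cos 193° = -4.87
Net north component: -4.87 mi.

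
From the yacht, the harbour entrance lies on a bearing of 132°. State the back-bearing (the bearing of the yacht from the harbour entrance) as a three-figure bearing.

Back-bearing = 132° + 180° = 312°.

312°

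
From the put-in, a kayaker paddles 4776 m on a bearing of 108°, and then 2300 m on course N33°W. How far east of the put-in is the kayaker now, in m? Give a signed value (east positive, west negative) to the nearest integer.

Leg 1 (108°, 4776 m): east 4776 sin 108° = 4542.25, north 4776 cos 108° = -1475.87
Leg 2 (N33°W, 2300 m): east 2300 sin 327° = -1252.67, north 2300 cos 327° = 1928.94
Net east component: 3289.58 m.

3290 m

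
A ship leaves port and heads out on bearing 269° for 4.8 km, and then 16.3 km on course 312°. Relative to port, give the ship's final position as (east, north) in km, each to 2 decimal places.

(-16.91, 10.82)

Leg 1 (269°, 4.8 km): east 4.8 sin 269° = -4.80, north 4.8 cos 269° = -0.08
Leg 2 (312°, 16.3 km): east 16.3 sin 312° = -12.11, north 16.3 cos 312° = 10.91
Summing: -16.91 km east, 10.82 km north → (-16.91, 10.82).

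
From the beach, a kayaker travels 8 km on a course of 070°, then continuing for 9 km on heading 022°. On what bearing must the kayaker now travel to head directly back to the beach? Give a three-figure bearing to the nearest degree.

224°

Leg 1 (070°, 8 km): east 8 sin 70° = 7.52, north 8 cos 70° = 2.74
Leg 2 (022°, 9 km): east 9 sin 22° = 3.37, north 9 cos 22° = 8.34
Net displacement: 10.89 east, 11.08 north. Direction back to start is (-10.89, -11.08): bearing = atan2(-10.89, -11.08) mod 360° = 224.50° ≈ 224°.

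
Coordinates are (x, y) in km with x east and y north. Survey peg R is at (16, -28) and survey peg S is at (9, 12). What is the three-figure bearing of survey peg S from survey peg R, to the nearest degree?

Δeast = 9 − 16 = -7.00; Δnorth = 12 − -28 = 40.00.
Bearing = atan2(Δeast, Δnorth) mod 360° = 350.07° ≈ 350°.

350°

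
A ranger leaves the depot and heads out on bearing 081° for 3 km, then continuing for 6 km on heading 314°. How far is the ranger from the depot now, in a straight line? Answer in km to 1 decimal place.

4.8 km

Leg 1 (081°, 3 km): east 3 sin 81° = 2.96, north 3 cos 81° = 0.47
Leg 2 (314°, 6 km): east 6 sin 314° = -4.32, north 6 cos 314° = 4.17
Net: -1.35 east, 4.64 north. Distance = √((-1.35)² + (4.64)²) = 4.831 km.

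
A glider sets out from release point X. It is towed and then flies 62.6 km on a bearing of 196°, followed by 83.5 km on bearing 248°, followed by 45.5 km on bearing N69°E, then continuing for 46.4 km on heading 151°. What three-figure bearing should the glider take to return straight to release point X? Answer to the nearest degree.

014°

Leg 1 (196°, 62.6 km): east 62.6 sin 196° = -17.25, north 62.6 cos 196° = -60.17
Leg 2 (248°, 83.5 km): east 83.5 sin 248° = -77.42, north 83.5 cos 248° = -31.28
Leg 3 (N69°E, 45.5 km): east 45.5 sin 69° = 42.48, north 45.5 cos 69° = 16.31
Leg 4 (151°, 46.4 km): east 46.4 sin 151° = 22.50, north 46.4 cos 151° = -40.58
Net displacement: -29.70 east, -115.73 north. Direction back to start is (29.70, 115.73): bearing = atan2(29.70, 115.73) mod 360° = 14.39° ≈ 014°.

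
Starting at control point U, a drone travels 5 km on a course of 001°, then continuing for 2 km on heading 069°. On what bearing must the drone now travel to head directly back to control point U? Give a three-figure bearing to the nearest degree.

199°

Leg 1 (001°, 5 km): east 5 sin 1° = 0.09, north 5 cos 1° = 5.00
Leg 2 (069°, 2 km): east 2 sin 69° = 1.87, north 2 cos 69° = 0.72
Net displacement: 1.95 east, 5.72 north. Direction back to start is (-1.95, -5.72): bearing = atan2(-1.95, -5.72) mod 360° = 198.88° ≈ 199°.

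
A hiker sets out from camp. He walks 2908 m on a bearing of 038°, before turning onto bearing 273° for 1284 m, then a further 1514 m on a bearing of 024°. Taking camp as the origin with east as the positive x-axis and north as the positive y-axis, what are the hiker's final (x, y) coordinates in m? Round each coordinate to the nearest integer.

(1124, 3742)

Leg 1 (038°, 2908 m): east 2908 sin 38° = 1790.34, north 2908 cos 38° = 2291.54
Leg 2 (273°, 1284 m): east 1284 sin 273° = -1282.24, north 1284 cos 273° = 67.20
Leg 3 (024°, 1514 m): east 1514 sin 24° = 615.80, north 1514 cos 24° = 1383.11
Summing: 1123.90 m east, 3741.84 m north → (1124, 3742).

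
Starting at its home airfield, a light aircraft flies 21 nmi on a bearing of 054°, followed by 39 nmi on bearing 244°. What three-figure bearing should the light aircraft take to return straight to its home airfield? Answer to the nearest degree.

Leg 1 (054°, 21 nmi): east 21 sin 54° = 16.99, north 21 cos 54° = 12.34
Leg 2 (244°, 39 nmi): east 39 sin 244° = -35.05, north 39 cos 244° = -17.10
Net displacement: -18.06 east, -4.75 north. Direction back to start is (18.06, 4.75): bearing = atan2(18.06, 4.75) mod 360° = 75.26° ≈ 075°.

075°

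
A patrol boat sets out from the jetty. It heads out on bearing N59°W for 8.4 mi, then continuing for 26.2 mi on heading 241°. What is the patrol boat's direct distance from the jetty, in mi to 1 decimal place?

31.3 mi

Leg 1 (N59°W, 8.4 mi): east 8.4 sin 301° = -7.20, north 8.4 cos 301° = 4.33
Leg 2 (241°, 26.2 mi): east 26.2 sin 241° = -22.92, north 26.2 cos 241° = -12.70
Net: -30.12 east, -8.38 north. Distance = √((-30.12)² + (-8.38)²) = 31.258 mi.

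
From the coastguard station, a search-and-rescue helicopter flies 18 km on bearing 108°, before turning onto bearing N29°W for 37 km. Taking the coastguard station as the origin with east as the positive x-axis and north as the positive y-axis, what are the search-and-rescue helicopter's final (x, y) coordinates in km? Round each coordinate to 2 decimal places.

(-0.82, 26.80)

Leg 1 (108°, 18 km): east 18 sin 108° = 17.12, north 18 cos 108° = -5.56
Leg 2 (N29°W, 37 km): east 37 sin 331° = -17.94, north 37 cos 331° = 32.36
Summing: -0.82 km east, 26.80 km north → (-0.82, 26.80).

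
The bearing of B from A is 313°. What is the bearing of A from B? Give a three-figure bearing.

Back-bearing = 313° − 180° = 133°.

133°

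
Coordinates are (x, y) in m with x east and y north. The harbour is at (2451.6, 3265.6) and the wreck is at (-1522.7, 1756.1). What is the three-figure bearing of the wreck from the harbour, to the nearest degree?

Δeast = -1522.7 − 2451.6 = -3974.30; Δnorth = 1756.1 − 3265.6 = -1509.50.
Bearing = atan2(Δeast, Δnorth) mod 360° = 249.20° ≈ 249°.

249°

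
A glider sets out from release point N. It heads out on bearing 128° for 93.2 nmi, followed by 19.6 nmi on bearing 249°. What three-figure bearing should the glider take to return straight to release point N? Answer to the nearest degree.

319°

Leg 1 (128°, 93.2 nmi): east 93.2 sin 128° = 73.44, north 93.2 cos 128° = -57.38
Leg 2 (249°, 19.6 nmi): east 19.6 sin 249° = -18.30, north 19.6 cos 249° = -7.02
Net displacement: 55.14 east, -64.40 north. Direction back to start is (-55.14, 64.40): bearing = atan2(-55.14, 64.40) mod 360° = 319.43° ≈ 319°.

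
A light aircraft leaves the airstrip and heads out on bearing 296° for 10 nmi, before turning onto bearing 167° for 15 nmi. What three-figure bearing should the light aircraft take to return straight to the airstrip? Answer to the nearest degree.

029°

Leg 1 (296°, 10 nmi): east 10 sin 296° = -8.99, north 10 cos 296° = 4.38
Leg 2 (167°, 15 nmi): east 15 sin 167° = 3.37, north 15 cos 167° = -14.62
Net displacement: -5.61 east, -10.23 north. Direction back to start is (5.61, 10.23): bearing = atan2(5.61, 10.23) mod 360° = 28.75° ≈ 029°.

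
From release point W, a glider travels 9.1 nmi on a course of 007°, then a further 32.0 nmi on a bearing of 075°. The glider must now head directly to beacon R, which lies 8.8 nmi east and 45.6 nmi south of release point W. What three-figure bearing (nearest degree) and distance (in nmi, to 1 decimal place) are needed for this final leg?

200°, 67.1 nmi

Leg 1 (007°, 9.1 nmi): east 9.1 sin 7° = 1.11, north 9.1 cos 7° = 9.03
Leg 2 (075°, 32.0 nmi): east 32.0 sin 75° = 30.91, north 32.0 cos 75° = 8.28
Current position: (32.02, 17.31). Target: (8.8, -45.6). Remaining: Δeast = -23.22, Δnorth = -62.91.
Bearing = atan2(-23.22, -62.91) mod 360° = 200.26°; distance = √((-23.22)² + (-62.91)²) = 67.062 nmi.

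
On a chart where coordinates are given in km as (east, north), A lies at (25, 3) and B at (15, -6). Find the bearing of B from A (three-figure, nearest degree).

Δeast = 15 − 25 = -10.00; Δnorth = -6 − 3 = -9.00.
Bearing = atan2(Δeast, Δnorth) mod 360° = 228.01° ≈ 228°.

228°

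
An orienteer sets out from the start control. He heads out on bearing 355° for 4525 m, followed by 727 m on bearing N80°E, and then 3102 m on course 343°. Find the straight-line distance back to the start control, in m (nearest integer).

7623 m

Leg 1 (355°, 4525 m): east 4525 sin 355° = -394.38, north 4525 cos 355° = 4507.78
Leg 2 (N80°E, 727 m): east 727 sin 80° = 715.96, north 727 cos 80° = 126.24
Leg 3 (343°, 3102 m): east 3102 sin 343° = -906.94, north 3102 cos 343° = 2966.46
Net: -585.36 east, 7600.48 north. Distance = √((-585.36)² + (7600.48)²) = 7622.988 m.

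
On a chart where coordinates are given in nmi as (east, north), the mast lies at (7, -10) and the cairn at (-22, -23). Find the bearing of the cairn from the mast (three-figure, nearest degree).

Δeast = -22 − 7 = -29.00; Δnorth = -23 − -10 = -13.00.
Bearing = atan2(Δeast, Δnorth) mod 360° = 245.85° ≈ 246°.

246°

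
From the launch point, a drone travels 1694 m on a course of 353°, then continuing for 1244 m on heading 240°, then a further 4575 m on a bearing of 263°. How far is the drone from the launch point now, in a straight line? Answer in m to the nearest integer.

Leg 1 (353°, 1694 m): east 1694 sin 353° = -206.45, north 1694 cos 353° = 1681.37
Leg 2 (240°, 1244 m): east 1244 sin 240° = -1077.34, north 1244 cos 240° = -622.00
Leg 3 (263°, 4575 m): east 4575 sin 263° = -4540.90, north 4575 cos 263° = -557.55
Net: -5824.68 east, 501.82 north. Distance = √((-5824.68)² + (501.82)²) = 5846.258 m.

5846 m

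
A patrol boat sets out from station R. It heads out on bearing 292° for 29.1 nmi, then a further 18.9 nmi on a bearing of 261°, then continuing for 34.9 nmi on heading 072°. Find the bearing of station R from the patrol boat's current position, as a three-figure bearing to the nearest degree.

146°

Leg 1 (292°, 29.1 nmi): east 29.1 sin 292° = -26.98, north 29.1 cos 292° = 10.90
Leg 2 (261°, 18.9 nmi): east 18.9 sin 261° = -18.67, north 18.9 cos 261° = -2.96
Leg 3 (072°, 34.9 nmi): east 34.9 sin 72° = 33.19, north 34.9 cos 72° = 10.78
Net displacement: -12.46 east, 18.73 north. Direction back to start is (12.46, -18.73): bearing = atan2(12.46, -18.73) mod 360° = 146.37° ≈ 146°.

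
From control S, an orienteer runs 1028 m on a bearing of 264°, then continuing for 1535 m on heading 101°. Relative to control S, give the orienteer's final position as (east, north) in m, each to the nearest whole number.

Leg 1 (264°, 1028 m): east 1028 sin 264° = -1022.37, north 1028 cos 264° = -107.46
Leg 2 (101°, 1535 m): east 1535 sin 101° = 1506.80, north 1535 cos 101° = -292.89
Summing: 484.43 m east, -400.35 m north → (484, -400).

(484, -400)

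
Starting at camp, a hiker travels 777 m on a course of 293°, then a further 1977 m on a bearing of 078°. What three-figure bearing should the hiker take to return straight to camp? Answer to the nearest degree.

240°

Leg 1 (293°, 777 m): east 777 sin 293° = -715.23, north 777 cos 293° = 303.60
Leg 2 (078°, 1977 m): east 1977 sin 78° = 1933.80, north 1977 cos 78° = 411.04
Net displacement: 1218.57 east, 714.64 north. Direction back to start is (-1218.57, -714.64): bearing = atan2(-1218.57, -714.64) mod 360° = 239.61° ≈ 240°.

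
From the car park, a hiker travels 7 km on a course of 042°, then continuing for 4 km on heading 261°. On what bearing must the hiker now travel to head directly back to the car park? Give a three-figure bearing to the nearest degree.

Leg 1 (042°, 7 km): east 7 sin 42° = 4.68, north 7 cos 42° = 5.20
Leg 2 (261°, 4 km): east 4 sin 261° = -3.95, north 4 cos 261° = -0.63
Net displacement: 0.73 east, 4.58 north. Direction back to start is (-0.73, -4.58): bearing = atan2(-0.73, -4.58) mod 360° = 189.10° ≈ 189°.

189°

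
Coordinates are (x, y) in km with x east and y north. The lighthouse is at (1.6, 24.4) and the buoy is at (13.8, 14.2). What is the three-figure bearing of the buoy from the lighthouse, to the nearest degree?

130°

Δeast = 13.8 − 1.6 = 12.20; Δnorth = 14.2 − 24.4 = -10.20.
Bearing = atan2(Δeast, Δnorth) mod 360° = 129.90° ≈ 130°.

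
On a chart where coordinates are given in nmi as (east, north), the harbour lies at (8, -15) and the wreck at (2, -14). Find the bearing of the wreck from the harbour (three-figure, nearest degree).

279°

Δeast = 2 − 8 = -6.00; Δnorth = -14 − -15 = 1.00.
Bearing = atan2(Δeast, Δnorth) mod 360° = 279.46° ≈ 279°.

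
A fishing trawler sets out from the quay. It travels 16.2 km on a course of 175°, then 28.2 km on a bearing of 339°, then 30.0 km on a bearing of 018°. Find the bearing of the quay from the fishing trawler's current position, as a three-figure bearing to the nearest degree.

Leg 1 (175°, 16.2 km): east 16.2 sin 175° = 1.41, north 16.2 cos 175° = -16.14
Leg 2 (339°, 28.2 km): east 28.2 sin 339° = -10.11, north 28.2 cos 339° = 26.33
Leg 3 (018°, 30.0 km): east 30.0 sin 18° = 9.27, north 30.0 cos 18° = 28.53
Net displacement: 0.58 east, 38.72 north. Direction back to start is (-0.58, -38.72): bearing = atan2(-0.58, -38.72) mod 360° = 180.85° ≈ 181°.

181°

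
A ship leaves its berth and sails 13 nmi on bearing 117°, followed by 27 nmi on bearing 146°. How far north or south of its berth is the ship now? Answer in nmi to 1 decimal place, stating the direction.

28.3 nmi south

Leg 1 (117°, 13 nmi): east 13 sin 117° = 11.58, north 13 cos 117° = -5.90
Leg 2 (146°, 27 nmi): east 27 sin 146° = 15.10, north 27 cos 146° = -22.38
Net north component: -28.29 nmi.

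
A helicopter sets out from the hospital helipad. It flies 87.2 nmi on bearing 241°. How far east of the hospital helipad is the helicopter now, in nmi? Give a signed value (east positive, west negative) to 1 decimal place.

-76.3 nmi

Leg 1 (241°, 87.2 nmi): east 87.2 sin 241° = -76.27, north 87.2 cos 241° = -42.28
Net east component: -76.27 nmi.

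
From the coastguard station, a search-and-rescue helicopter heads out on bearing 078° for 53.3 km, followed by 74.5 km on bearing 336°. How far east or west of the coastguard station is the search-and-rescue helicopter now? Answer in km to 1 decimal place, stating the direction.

21.8 km east

Leg 1 (078°, 53.3 km): east 53.3 sin 78° = 52.14, north 53.3 cos 78° = 11.08
Leg 2 (336°, 74.5 km): east 74.5 sin 336° = -30.30, north 74.5 cos 336° = 68.06
Net east component: 21.83 km.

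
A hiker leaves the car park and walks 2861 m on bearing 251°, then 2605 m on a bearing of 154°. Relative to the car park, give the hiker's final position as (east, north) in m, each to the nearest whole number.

(-1563, -3273)

Leg 1 (251°, 2861 m): east 2861 sin 251° = -2705.13, north 2861 cos 251° = -931.45
Leg 2 (154°, 2605 m): east 2605 sin 154° = 1141.96, north 2605 cos 154° = -2341.36
Summing: -1563.17 m east, -3272.81 m north → (-1563, -3273).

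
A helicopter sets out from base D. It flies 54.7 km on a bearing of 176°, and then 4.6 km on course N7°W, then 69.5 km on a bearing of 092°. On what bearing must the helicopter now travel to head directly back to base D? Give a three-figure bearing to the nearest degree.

Leg 1 (176°, 54.7 km): east 54.7 sin 176° = 3.82, north 54.7 cos 176° = -54.57
Leg 2 (N7°W, 4.6 km): east 4.6 sin 353° = -0.56, north 4.6 cos 353° = 4.57
Leg 3 (092°, 69.5 km): east 69.5 sin 92° = 69.46, north 69.5 cos 92° = -2.43
Net displacement: 72.71 east, -52.43 north. Direction back to start is (-72.71, 52.43): bearing = atan2(-72.71, 52.43) mod 360° = 305.79° ≈ 306°.

306°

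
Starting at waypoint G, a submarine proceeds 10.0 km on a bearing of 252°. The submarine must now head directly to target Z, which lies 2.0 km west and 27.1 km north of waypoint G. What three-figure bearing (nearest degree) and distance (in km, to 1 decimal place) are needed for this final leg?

014°, 31.1 km

Leg 1 (252°, 10.0 km): east 10.0 sin 252° = -9.51, north 10.0 cos 252° = -3.09
Current position: (-9.51, -3.09). Target: (-2.0, 27.1). Remaining: Δeast = 7.51, Δnorth = 30.19.
Bearing = atan2(7.51, 30.19) mod 360° = 13.97°; distance = √((7.51)² + (30.19)²) = 31.110 km.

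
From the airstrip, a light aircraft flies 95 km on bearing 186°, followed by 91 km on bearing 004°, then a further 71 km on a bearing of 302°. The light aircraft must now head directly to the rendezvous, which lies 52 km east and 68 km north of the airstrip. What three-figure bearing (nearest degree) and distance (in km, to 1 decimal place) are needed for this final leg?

074°, 120.7 km

Leg 1 (186°, 95 km): east 95 sin 186° = -9.93, north 95 cos 186° = -94.48
Leg 2 (004°, 91 km): east 91 sin 4° = 6.35, north 91 cos 4° = 90.78
Leg 3 (302°, 71 km): east 71 sin 302° = -60.21, north 71 cos 302° = 37.62
Current position: (-63.79, 33.92). Target: (52, 68). Remaining: Δeast = 115.79, Δnorth = 34.08.
Bearing = atan2(115.79, 34.08) mod 360° = 73.60°; distance = √((115.79)² + (34.08)²) = 120.704 km.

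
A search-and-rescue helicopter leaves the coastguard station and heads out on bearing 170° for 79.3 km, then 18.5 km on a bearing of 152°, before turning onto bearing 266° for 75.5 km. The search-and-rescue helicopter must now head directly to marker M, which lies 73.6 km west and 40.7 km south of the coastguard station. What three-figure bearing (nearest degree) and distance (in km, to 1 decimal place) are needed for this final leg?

341°, 62.5 km

Leg 1 (170°, 79.3 km): east 79.3 sin 170° = 13.77, north 79.3 cos 170° = -78.10
Leg 2 (152°, 18.5 km): east 18.5 sin 152° = 8.69, north 18.5 cos 152° = -16.33
Leg 3 (266°, 75.5 km): east 75.5 sin 266° = -75.32, north 75.5 cos 266° = -5.27
Current position: (-52.86, -99.70). Target: (-73.6, -40.7). Remaining: Δeast = -20.74, Δnorth = 59.00.
Bearing = atan2(-20.74, 59.00) mod 360° = 340.63°; distance = √((-20.74)² + (59.00)²) = 62.536 km.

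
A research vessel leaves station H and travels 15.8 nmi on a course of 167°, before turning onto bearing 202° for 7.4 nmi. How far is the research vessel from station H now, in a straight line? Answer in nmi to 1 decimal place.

22.3 nmi

Leg 1 (167°, 15.8 nmi): east 15.8 sin 167° = 3.55, north 15.8 cos 167° = -15.40
Leg 2 (202°, 7.4 nmi): east 7.4 sin 202° = -2.77, north 7.4 cos 202° = -6.86
Net: 0.78 east, -22.26 north. Distance = √((0.78)² + (-22.26)²) = 22.270 nmi.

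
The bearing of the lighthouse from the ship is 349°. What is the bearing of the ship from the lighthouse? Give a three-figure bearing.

169°

Back-bearing = 349° − 180° = 169°.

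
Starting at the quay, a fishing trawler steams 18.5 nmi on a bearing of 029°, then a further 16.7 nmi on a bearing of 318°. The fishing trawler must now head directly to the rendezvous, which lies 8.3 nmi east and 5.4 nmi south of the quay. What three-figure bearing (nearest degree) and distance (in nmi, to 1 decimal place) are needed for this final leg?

163°, 35.6 nmi

Leg 1 (029°, 18.5 nmi): east 18.5 sin 29° = 8.97, north 18.5 cos 29° = 16.18
Leg 2 (318°, 16.7 nmi): east 16.7 sin 318° = -11.17, north 16.7 cos 318° = 12.41
Current position: (-2.21, 28.59). Target: (8.3, -5.4). Remaining: Δeast = 10.51, Δnorth = -33.99.
Bearing = atan2(10.51, -33.99) mod 360° = 162.83°; distance = √((10.51)² + (-33.99)²) = 35.577 nmi.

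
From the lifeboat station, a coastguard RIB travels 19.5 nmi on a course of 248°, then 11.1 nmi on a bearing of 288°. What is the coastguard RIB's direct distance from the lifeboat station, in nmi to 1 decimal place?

28.9 nmi

Leg 1 (248°, 19.5 nmi): east 19.5 sin 248° = -18.08, north 19.5 cos 248° = -7.30
Leg 2 (288°, 11.1 nmi): east 11.1 sin 288° = -10.56, north 11.1 cos 288° = 3.43
Net: -28.64 east, -3.87 north. Distance = √((-28.64)² + (-3.87)²) = 28.898 nmi.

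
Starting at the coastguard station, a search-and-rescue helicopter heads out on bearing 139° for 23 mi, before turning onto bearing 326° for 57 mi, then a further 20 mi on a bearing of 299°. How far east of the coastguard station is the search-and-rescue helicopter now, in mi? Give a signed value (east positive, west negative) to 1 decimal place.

Leg 1 (139°, 23 mi): east 23 sin 139° = 15.09, north 23 cos 139° = -17.36
Leg 2 (326°, 57 mi): east 57 sin 326° = -31.87, north 57 cos 326° = 47.26
Leg 3 (299°, 20 mi): east 20 sin 299° = -17.49, north 20 cos 299° = 9.70
Net east component: -34.28 mi.

-34.3 mi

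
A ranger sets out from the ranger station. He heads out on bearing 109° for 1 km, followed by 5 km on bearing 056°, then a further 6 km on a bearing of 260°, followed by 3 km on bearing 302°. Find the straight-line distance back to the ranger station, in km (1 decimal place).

Leg 1 (109°, 1 km): east 1 sin 109° = 0.95, north 1 cos 109° = -0.33
Leg 2 (056°, 5 km): east 5 sin 56° = 4.15, north 5 cos 56° = 2.80
Leg 3 (260°, 6 km): east 6 sin 260° = -5.91, north 6 cos 260° = -1.04
Leg 4 (302°, 3 km): east 3 sin 302° = -2.54, north 3 cos 302° = 1.59
Net: -3.36 east, 3.02 north. Distance = √((-3.36)² + (3.02)²) = 4.518 km.

4.5 km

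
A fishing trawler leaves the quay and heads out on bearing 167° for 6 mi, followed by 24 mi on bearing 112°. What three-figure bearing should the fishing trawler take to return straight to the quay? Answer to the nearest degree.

302°

Leg 1 (167°, 6 mi): east 6 sin 167° = 1.35, north 6 cos 167° = -5.85
Leg 2 (112°, 24 mi): east 24 sin 112° = 22.25, north 24 cos 112° = -8.99
Net displacement: 23.60 east, -14.84 north. Direction back to start is (-23.60, 14.84): bearing = atan2(-23.60, 14.84) mod 360° = 302.15° ≈ 302°.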